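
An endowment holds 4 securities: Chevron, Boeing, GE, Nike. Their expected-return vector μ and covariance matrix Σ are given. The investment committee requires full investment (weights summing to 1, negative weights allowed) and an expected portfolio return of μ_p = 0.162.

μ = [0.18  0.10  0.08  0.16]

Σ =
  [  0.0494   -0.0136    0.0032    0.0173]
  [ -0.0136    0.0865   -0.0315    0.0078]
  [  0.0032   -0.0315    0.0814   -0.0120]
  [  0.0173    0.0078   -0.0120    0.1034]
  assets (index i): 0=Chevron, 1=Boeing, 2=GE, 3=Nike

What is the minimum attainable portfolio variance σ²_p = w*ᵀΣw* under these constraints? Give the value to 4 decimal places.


p=Σ⁻¹μ = [3.8405  2.3610  1.8849  0.9455]
q=Σ⁻¹𝟙 = [22.6594  22.1521  20.9454  6.6398]
a=μᵀp=1.229463  b=𝟙ᵀp=9.031907  c=𝟙ᵀq=72.396763  D=ac−b²=7.433819
λ₁=(c·0.162−b)/D = (72.396763·0.162−9.031907)/7.433819 = 0.362716
λ₂=(a−b·0.162)/D = (1.229463−9.031907·0.162)/7.433819 = -0.031438
w* = 0.362716·p + -0.031438·q:
  w_0 = 0.362716·3.8405 + -0.031438·22.6594 = 0.6807  (Chevron)
  w_1 = 0.362716·2.3610 + -0.031438·22.1521 = 0.1600  (Boeing)
  w_2 = 0.362716·1.8849 + -0.031438·20.9454 = 0.0252  (GE)
  w_3 = 0.362716·0.9455 + -0.031438·6.6398 = 0.1342  (Nike)
Σw_i=1.0000  μᵀw=0.1620
σ²=wᵀΣw=λ₁·μ_p+λ₂ = 0.362716·0.162 + -0.031438 = 0.027322 ≈ 0.0273

0.0273


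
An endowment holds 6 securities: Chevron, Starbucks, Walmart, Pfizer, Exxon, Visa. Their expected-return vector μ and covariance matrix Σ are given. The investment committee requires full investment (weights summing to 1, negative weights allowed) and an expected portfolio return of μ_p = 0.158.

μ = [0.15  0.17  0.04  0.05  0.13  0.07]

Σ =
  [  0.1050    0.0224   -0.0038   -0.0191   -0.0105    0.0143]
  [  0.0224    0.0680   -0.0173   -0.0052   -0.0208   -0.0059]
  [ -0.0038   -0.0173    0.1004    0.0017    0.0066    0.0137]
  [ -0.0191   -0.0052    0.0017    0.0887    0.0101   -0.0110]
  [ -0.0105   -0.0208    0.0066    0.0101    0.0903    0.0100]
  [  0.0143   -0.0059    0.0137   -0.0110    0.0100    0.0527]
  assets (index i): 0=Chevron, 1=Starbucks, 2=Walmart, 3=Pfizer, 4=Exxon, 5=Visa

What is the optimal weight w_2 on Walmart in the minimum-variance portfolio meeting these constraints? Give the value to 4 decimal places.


0.0036

p=Σ⁻¹μ = [1.0060  3.1132  0.6870  0.8465  2.0159  1.0194]
q=Σ⁻¹𝟙 = [6.8156  21.5833  10.4832  14.5494  12.5089  17.4803]
a=μᵀp=1.083386  b=𝟙ᵀp=8.688091  c=𝟙ᵀq=83.420839  D=ac−b²=14.894036
λ₁=(c·0.158−b)/D = (83.420839·0.158−8.688091)/14.894036 = 0.301624
λ₂=(a−b·0.158)/D = (1.083386−8.688091·0.158)/14.894036 = -0.019426
w* = 0.301624·p + -0.019426·q:
  w_0 = 0.301624·1.0060 + -0.019426·6.8156 = 0.1710  (Chevron)
  w_1 = 0.301624·3.1132 + -0.019426·21.5833 = 0.5197  (Starbucks)
  w_2 = 0.301624·0.6870 + -0.019426·10.4832 = 0.0036  (Walmart)
  w_3 = 0.301624·0.8465 + -0.019426·14.5494 = -0.0273  (Pfizer)
  w_4 = 0.301624·2.0159 + -0.019426·12.5089 = 0.3651  (Exxon)
  w_5 = 0.301624·1.0194 + -0.019426·17.4803 = -0.0321  (Visa)
Σw_i=1.0000  μᵀw=0.1580
σ²=wᵀΣw=λ₁·μ_p+λ₂ = 0.301624·0.158 + -0.019426 = 0.028231 ≈ 0.0282


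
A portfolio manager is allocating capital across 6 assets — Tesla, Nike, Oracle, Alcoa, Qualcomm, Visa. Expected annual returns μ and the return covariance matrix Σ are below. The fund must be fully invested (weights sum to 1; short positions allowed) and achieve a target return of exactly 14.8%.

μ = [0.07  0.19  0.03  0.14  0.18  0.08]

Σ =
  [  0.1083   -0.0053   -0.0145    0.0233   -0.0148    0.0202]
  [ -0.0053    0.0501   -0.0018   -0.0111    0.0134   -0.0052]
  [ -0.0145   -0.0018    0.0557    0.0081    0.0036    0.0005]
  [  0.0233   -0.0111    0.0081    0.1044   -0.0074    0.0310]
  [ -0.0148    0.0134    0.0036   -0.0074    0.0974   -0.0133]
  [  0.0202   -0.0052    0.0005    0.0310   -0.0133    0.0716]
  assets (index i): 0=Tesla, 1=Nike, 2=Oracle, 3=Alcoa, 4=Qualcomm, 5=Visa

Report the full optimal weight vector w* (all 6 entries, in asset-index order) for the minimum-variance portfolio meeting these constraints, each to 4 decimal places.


0.0786  0.4161  0.0738  0.1496  0.1773  0.1046

x=Σ⁻¹μ = [0.6546  3.8509  0.5146  1.4127  1.6289  0.8996]
y=Σ⁻¹𝟙 = [11.0527  21.4554  20.0247  5.0015  10.2744  12.0097]
a=μᵀx=1.355875  b=𝟙ᵀx=8.961329  c=𝟙ᵀy=79.818390  D=ac−b²=27.918307
λ₁=(c·0.148−b)/D = (79.818390·0.148−8.961329)/27.918307 = 0.102148
λ₂=(a−b·0.148)/D = (1.355875−8.961329·0.148)/27.918307 = 0.001060
w* = 0.102148·x + 0.001060·y:
  w_0 = 0.102148·0.6546 + 0.001060·11.0527 = 0.0786  (Tesla)
  w_1 = 0.102148·3.8509 + 0.001060·21.4554 = 0.4161  (Nike)
  w_2 = 0.102148·0.5146 + 0.001060·20.0247 = 0.0738  (Oracle)
  w_3 = 0.102148·1.4127 + 0.001060·5.0015 = 0.1496  (Alcoa)
  w_4 = 0.102148·1.6289 + 0.001060·10.2744 = 0.1773  (Qualcomm)
  w_5 = 0.102148·0.8996 + 0.001060·12.0097 = 0.1046  (Visa)
Σw_i=1.0000  μᵀw=0.1480
σ²=wᵀΣw=λ₁·μ_p+λ₂ = 0.102148·0.148 + 0.001060 = 0.016178 ≈ 0.0162


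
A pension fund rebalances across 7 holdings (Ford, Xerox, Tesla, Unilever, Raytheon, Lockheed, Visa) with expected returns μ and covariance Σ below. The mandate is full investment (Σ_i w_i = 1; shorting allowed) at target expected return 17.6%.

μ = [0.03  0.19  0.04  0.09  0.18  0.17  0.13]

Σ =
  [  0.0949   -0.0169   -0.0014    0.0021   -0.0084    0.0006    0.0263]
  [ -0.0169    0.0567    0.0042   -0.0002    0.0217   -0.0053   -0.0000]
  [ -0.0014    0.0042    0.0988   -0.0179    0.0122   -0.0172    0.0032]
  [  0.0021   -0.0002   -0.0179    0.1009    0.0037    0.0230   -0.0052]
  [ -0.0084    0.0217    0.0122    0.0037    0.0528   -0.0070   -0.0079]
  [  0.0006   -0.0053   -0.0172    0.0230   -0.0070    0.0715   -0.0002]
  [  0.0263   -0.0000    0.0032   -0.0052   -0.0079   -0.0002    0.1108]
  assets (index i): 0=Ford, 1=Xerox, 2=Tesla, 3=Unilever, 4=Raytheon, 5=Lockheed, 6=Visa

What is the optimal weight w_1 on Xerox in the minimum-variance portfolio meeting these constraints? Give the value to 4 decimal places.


0.2774

u=Σ⁻¹μ = [0.6956  2.7047  0.4582  0.2661  2.8472  2.8790  1.2156]
v=Σ⁻¹𝟙 = [12.7070  16.7652  11.9790  7.8035  14.0517  16.8890  7.0617]
a=μᵀu=1.737013  b=𝟙ᵀu=11.066525  c=𝟙ᵀv=87.257042  D=ac−b²=29.098653
λ₁=(c·0.176−b)/D = (87.257042·0.176−11.066525)/29.098653 = 0.147454
λ₂=(a−b·0.176)/D = (1.737013−11.066525·0.176)/29.098653 = -0.007241
w* = 0.147454·u + -0.007241·v:
  w_0 = 0.147454·0.6956 + -0.007241·12.7070 = 0.0106  (Ford)
  w_1 = 0.147454·2.7047 + -0.007241·16.7652 = 0.2774  (Xerox)
  w_2 = 0.147454·0.4582 + -0.007241·11.9790 = -0.0192  (Tesla)
  w_3 = 0.147454·0.2661 + -0.007241·7.8035 = -0.0173  (Unilever)
  w_4 = 0.147454·2.8472 + -0.007241·14.0517 = 0.3181  (Raytheon)
  w_5 = 0.147454·2.8790 + -0.007241·16.8890 = 0.3022  (Lockheed)
  w_6 = 0.147454·1.2156 + -0.007241·7.0617 = 0.1281  (Visa)
Σw_i=1.0000  μᵀw=0.1760
σ²=wᵀΣw=λ₁·μ_p+λ₂ = 0.147454·0.176 + -0.007241 = 0.018711 ≈ 0.0187


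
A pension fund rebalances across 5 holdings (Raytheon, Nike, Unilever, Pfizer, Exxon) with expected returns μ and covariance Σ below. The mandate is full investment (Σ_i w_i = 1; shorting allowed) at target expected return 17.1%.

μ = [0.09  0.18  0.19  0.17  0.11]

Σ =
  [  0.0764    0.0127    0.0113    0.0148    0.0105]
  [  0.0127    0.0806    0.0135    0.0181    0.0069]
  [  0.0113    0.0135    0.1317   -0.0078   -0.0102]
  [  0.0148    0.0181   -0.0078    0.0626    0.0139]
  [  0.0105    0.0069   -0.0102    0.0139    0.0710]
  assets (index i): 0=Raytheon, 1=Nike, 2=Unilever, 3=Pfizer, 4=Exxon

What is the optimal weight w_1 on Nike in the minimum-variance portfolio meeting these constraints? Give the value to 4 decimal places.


0.2364

x=Σ⁻¹μ = [0.1364  1.3592  1.5144  2.2170  1.1806]
y=Σ⁻¹𝟙 = [7.1781  6.5581  7.8283  10.8274  11.3905]
a=μᵀx=1.051409  b=𝟙ᵀx=6.407487  c=𝟙ᵀy=43.782455  D=ac−b²=4.977365
λ₁=(c·0.171−b)/D = (43.782455·0.171−6.407487)/4.977365 = 0.216844
λ₂=(a−b·0.171)/D = (1.051409−6.407487·0.171)/4.977365 = -0.008895
w* = 0.216844·x + -0.008895·y:
  w_0 = 0.216844·0.1364 + -0.008895·7.1781 = -0.0343  (Raytheon)
  w_1 = 0.216844·1.3592 + -0.008895·6.5581 = 0.2364  (Nike)
  w_2 = 0.216844·1.5144 + -0.008895·7.8283 = 0.2588  (Unilever)
  w_3 = 0.216844·2.2170 + -0.008895·10.8274 = 0.3844  (Pfizer)
  w_4 = 0.216844·1.1806 + -0.008895·11.3905 = 0.1547  (Exxon)
Σw_i=1.0000  μᵀw=0.1710
σ²=wᵀΣw=λ₁·μ_p+λ₂ = 0.216844·0.171 + -0.008895 = 0.028186 ≈ 0.0282


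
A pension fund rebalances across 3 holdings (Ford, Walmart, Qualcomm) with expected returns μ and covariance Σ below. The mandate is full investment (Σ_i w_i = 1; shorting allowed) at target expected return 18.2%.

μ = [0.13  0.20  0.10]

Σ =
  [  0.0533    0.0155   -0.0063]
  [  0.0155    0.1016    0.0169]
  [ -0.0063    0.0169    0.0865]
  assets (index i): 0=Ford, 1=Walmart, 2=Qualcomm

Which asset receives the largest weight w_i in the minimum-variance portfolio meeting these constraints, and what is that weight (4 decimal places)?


Walmart (0.7260)

p=Σ⁻¹μ = [2.1316  1.4731  1.0235]
q=Σ⁻¹𝟙 = [18.7201  4.9993  11.9474]
a=μᵀp=0.674075  b=𝟙ᵀp=4.628205  c=𝟙ᵀq=35.666738  D=ac−b²=2.621764
λ₁=(c·0.182−b)/D = (35.666738·0.182−4.628205)/2.621764 = 0.710644
λ₂=(a−b·0.182)/D = (0.674075−4.628205·0.182)/2.621764 = -0.064178
w* = 0.710644·p + -0.064178·q:
  w_0 = 0.710644·2.1316 + -0.064178·18.7201 = 0.3134  (Ford)
  w_1 = 0.710644·1.4731 + -0.064178·4.9993 = 0.7260  (Walmart)
  w_2 = 0.710644·1.0235 + -0.064178·11.9474 = -0.0394  (Qualcomm)
Σw_i=1.0000  μᵀw=0.1820
σ²=wᵀΣw=λ₁·μ_p+λ₂ = 0.710644·0.182 + -0.064178 = 0.065160 ≈ 0.0652


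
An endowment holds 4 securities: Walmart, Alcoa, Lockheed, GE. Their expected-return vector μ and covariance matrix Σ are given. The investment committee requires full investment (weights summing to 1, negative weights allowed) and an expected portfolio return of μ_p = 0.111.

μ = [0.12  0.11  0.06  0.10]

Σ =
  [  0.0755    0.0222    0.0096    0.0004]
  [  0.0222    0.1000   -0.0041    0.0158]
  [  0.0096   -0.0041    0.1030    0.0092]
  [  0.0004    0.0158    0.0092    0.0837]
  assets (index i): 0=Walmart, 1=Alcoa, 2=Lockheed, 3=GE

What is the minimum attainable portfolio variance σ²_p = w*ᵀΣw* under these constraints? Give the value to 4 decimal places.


0.0357

x=Σ⁻¹μ = [1.3409  0.6571  0.3925  1.0212]
y=Σ⁻¹𝟙 = [10.2423  6.5157  8.1405  9.7737]
a=μᵀx=0.358849  b=𝟙ᵀx=3.411607  c=𝟙ᵀy=34.672238  D=ac−b²=0.803045
λ₁=(c·0.111−b)/D = (34.672238·0.111−3.411607)/0.803045 = 0.544192
λ₂=(a−b·0.111)/D = (0.358849−3.411607·0.111)/0.803045 = -0.024705
w* = 0.544192·x + -0.024705·y:
  w_0 = 0.544192·1.3409 + -0.024705·10.2423 = 0.4767  (Walmart)
  w_1 = 0.544192·0.6571 + -0.024705·6.5157 = 0.1966  (Alcoa)
  w_2 = 0.544192·0.3925 + -0.024705·8.1405 = 0.0125  (Lockheed)
  w_3 = 0.544192·1.0212 + -0.024705·9.7737 = 0.3142  (GE)
Σw_i=1.0000  μᵀw=0.1110
σ²=wᵀΣw=λ₁·μ_p+λ₂ = 0.544192·0.111 + -0.024705 = 0.035701 ≈ 0.0357


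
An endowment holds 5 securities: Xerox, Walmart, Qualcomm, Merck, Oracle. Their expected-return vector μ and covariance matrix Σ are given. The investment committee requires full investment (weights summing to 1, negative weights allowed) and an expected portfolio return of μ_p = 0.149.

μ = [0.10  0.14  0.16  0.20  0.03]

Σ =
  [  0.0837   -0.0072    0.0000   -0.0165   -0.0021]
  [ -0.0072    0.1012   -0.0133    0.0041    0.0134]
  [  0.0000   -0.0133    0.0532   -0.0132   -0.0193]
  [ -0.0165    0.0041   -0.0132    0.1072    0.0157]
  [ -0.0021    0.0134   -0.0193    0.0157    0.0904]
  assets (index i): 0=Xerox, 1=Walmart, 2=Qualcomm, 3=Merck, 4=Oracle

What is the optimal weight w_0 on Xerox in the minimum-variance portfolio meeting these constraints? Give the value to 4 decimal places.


0.1670

p=Σ⁻¹μ = [1.8716  1.9056  4.3203  2.5285  0.5761]
q=Σ⁻¹𝟙 = [15.9419  12.6339  30.1666  13.0008  13.7421]
a=μᵀp=1.668163  b=𝟙ᵀp=11.202027  c=𝟙ᵀq=85.485367  D=ac−b²=17.118125
λ₁=(c·0.149−b)/D = (85.485367·0.149−11.202027)/17.118125 = 0.089688
λ₂=(a−b·0.149)/D = (1.668163−11.202027·0.149)/17.118125 = -0.000055
w* = 0.089688·p + -0.000055·q:
  w_0 = 0.089688·1.8716 + -0.000055·15.9419 = 0.1670  (Xerox)
  w_1 = 0.089688·1.9056 + -0.000055·12.6339 = 0.1702  (Walmart)
  w_2 = 0.089688·4.3203 + -0.000055·30.1666 = 0.3858  (Qualcomm)
  w_3 = 0.089688·2.5285 + -0.000055·13.0008 = 0.2261  (Merck)
  w_4 = 0.089688·0.5761 + -0.000055·13.7421 = 0.0509  (Oracle)
Σw_i=1.0000  μᵀw=0.1490
σ²=wᵀΣw=λ₁·μ_p+λ₂ = 0.089688·0.149 + -0.000055 = 0.013309 ≈ 0.0133


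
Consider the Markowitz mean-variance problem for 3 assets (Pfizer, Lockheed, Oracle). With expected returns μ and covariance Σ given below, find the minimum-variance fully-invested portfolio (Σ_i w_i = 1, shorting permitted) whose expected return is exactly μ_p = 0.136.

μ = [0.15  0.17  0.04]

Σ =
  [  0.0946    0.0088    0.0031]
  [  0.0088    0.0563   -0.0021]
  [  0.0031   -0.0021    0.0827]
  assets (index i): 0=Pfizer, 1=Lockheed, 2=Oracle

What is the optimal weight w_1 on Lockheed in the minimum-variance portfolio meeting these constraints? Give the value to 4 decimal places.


p=Σ⁻¹μ = [1.3054  2.8344  0.5067]
q=Σ⁻¹𝟙 = [8.6016  16.8725  12.1979]
a=μᵀp=0.697921  b=𝟙ᵀp=4.646477  c=𝟙ᵀq=37.671983  D=ac−b²=4.702303
λ₁=(c·0.136−b)/D = (37.671983·0.136−4.646477)/4.702303 = 0.101421
λ₂=(a−b·0.136)/D = (0.697921−4.646477·0.136)/4.702303 = 0.014036
w* = 0.101421·p + 0.014036·q:
  w_0 = 0.101421·1.3054 + 0.014036·8.6016 = 0.2531  (Pfizer)
  w_1 = 0.101421·2.8344 + 0.014036·16.8725 = 0.5243  (Lockheed)
  w_2 = 0.101421·0.5067 + 0.014036·12.1979 = 0.2226  (Oracle)
Σw_i=1.0000  μᵀw=0.1360
σ²=wᵀΣw=λ₁·μ_p+λ₂ = 0.101421·0.136 + 0.014036 = 0.027829 ≈ 0.0278

0.5243


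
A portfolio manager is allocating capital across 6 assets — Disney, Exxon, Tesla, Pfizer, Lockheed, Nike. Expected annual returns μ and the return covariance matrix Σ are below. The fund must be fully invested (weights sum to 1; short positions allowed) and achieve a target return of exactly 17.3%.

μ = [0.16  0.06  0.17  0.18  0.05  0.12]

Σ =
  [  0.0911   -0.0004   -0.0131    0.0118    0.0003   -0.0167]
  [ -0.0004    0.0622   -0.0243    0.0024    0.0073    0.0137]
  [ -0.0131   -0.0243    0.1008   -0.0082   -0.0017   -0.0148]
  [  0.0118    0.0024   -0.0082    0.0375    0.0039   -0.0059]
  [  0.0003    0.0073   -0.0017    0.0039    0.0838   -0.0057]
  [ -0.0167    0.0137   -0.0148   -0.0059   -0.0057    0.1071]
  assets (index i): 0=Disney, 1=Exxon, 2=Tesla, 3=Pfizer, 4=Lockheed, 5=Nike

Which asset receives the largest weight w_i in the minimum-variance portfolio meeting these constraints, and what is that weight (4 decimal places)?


p=Σ⁻¹μ = [1.8960  1.4741  2.9889  5.0241  0.4202  1.9397]
q=Σ⁻¹𝟙 = [13.0268  18.8958  20.5665  26.9554  10.3438  13.8287]
a=μᵀp=2.058023  b=𝟙ᵀp=13.742955  c=𝟙ᵀq=103.617091  D=ac−b²=24.377544
λ₁=(c·0.173−b)/D = (103.617091·0.173−13.742955)/24.377544 = 0.171584
λ₂=(a−b·0.173)/D = (2.058023−13.742955·0.173)/24.377544 = -0.013107
w* = 0.171584·p + -0.013107·q:
  w_0 = 0.171584·1.8960 + -0.013107·13.0268 = 0.1546  (Disney)
  w_1 = 0.171584·1.4741 + -0.013107·18.8958 = 0.0053  (Exxon)
  w_2 = 0.171584·2.9889 + -0.013107·20.5665 = 0.2433  (Tesla)
  w_3 = 0.171584·5.0241 + -0.013107·26.9554 = 0.5088  (Pfizer)
  w_4 = 0.171584·0.4202 + -0.013107·10.3438 = -0.0635  (Lockheed)
  w_5 = 0.171584·1.9397 + -0.013107·13.8287 = 0.1516  (Nike)
Σw_i=1.0000  μᵀw=0.1730
σ²=wᵀΣw=λ₁·μ_p+λ₂ = 0.171584·0.173 + -0.013107 = 0.016577 ≈ 0.0166

Pfizer (0.5088)


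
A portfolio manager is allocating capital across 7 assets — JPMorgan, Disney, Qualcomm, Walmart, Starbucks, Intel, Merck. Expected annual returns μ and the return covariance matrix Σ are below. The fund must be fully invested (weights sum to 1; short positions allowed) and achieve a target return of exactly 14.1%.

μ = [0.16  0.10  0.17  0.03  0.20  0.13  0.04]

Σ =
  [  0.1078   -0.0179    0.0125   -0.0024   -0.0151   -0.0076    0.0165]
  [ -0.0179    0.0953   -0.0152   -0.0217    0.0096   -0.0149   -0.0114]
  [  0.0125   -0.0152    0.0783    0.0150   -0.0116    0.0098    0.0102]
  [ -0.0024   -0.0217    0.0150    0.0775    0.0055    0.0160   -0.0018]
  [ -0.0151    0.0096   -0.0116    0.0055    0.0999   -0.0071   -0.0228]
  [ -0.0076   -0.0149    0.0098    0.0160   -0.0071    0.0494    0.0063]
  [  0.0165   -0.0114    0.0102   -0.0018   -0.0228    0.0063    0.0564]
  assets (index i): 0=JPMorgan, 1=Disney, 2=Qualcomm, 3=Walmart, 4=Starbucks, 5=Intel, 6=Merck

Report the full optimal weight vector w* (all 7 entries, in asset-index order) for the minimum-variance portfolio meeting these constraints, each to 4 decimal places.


p=Σ⁻¹μ = [2.0882  2.0927  2.1630  -0.2941  2.8346  3.5466  0.8705]
q=Σ⁻¹𝟙 = [12.7041  21.5447  9.4834  12.1382  16.7570  22.5758  21.2933]
a=μᵀp=1.965064  b=𝟙ᵀp=13.301448  c=𝟙ᵀq=116.496531  D=ac−b²=51.994626
λ₁=(c·0.141−b)/D = (116.496531·0.141−13.301448)/51.994626 = 0.060094
λ₂=(a−b·0.141)/D = (1.965064−13.301448·0.141)/51.994626 = 0.001722
w* = 0.060094·p + 0.001722·q:
  w_0 = 0.060094·2.0882 + 0.001722·12.7041 = 0.1474  (JPMorgan)
  w_1 = 0.060094·2.0927 + 0.001722·21.5447 = 0.1629  (Disney)
  w_2 = 0.060094·2.1630 + 0.001722·9.4834 = 0.1463  (Qualcomm)
  w_3 = 0.060094·-0.2941 + 0.001722·12.1382 = 0.0032  (Walmart)
  w_4 = 0.060094·2.8346 + 0.001722·16.7570 = 0.1992  (Starbucks)
  w_5 = 0.060094·3.5466 + 0.001722·22.5758 = 0.2520  (Intel)
  w_6 = 0.060094·0.8705 + 0.001722·21.2933 = 0.0890  (Merck)
Σw_i=1.0000  μᵀw=0.1410
σ²=wᵀΣw=λ₁·μ_p+λ₂ = 0.060094·0.141 + 0.001722 = 0.010196 ≈ 0.0102

0.1474  0.1629  0.1463  0.0032  0.1992  0.2520  0.0890


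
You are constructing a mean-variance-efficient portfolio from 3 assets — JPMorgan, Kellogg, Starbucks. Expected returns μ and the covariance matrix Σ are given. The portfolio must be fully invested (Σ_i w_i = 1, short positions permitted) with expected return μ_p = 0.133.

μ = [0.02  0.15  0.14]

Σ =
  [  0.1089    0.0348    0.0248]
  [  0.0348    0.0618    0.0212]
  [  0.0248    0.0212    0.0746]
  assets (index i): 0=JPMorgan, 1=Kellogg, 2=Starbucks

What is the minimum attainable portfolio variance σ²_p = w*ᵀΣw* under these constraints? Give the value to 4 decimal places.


0.0424

x=Σ⁻¹μ = [-0.9371  2.4423  1.4941]
y=Σ⁻¹𝟙 = [3.5855  11.0499  9.0727]
a=μᵀx=0.556783  b=𝟙ᵀx=2.999370  c=𝟙ᵀy=23.708078  D=ac−b²=4.204034
λ₁=(c·0.133−b)/D = (23.708078·0.133−2.999370)/4.204034 = 0.036585
λ₂=(a−b·0.133)/D = (0.556783−2.999370·0.133)/4.204034 = 0.037551
w* = 0.036585·x + 0.037551·y:
  w_0 = 0.036585·-0.9371 + 0.037551·3.5855 = 0.1004  (JPMorgan)
  w_1 = 0.036585·2.4423 + 0.037551·11.0499 = 0.5043  (Kellogg)
  w_2 = 0.036585·1.4941 + 0.037551·9.0727 = 0.3954  (Starbucks)
Σw_i=1.0000  μᵀw=0.1330
σ²=wᵀΣw=λ₁·μ_p+λ₂ = 0.036585·0.133 + 0.037551 = 0.042417 ≈ 0.0424


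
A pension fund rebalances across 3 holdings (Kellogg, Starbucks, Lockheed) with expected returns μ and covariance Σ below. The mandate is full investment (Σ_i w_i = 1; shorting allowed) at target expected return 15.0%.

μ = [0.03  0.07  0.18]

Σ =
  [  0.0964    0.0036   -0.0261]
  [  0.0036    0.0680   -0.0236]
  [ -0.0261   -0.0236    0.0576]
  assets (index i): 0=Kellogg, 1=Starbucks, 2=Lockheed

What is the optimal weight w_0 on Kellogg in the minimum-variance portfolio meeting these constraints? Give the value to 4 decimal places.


g=Σ⁻¹μ = [1.5416  2.6519  4.9100]
h=Σ⁻¹𝟙 = [19.4069  26.5279  37.0239]
a=μᵀg=1.115686  b=𝟙ᵀg=9.103474  c=𝟙ᵀh=82.958788  D=ac−b²=9.682753
λ₁=(c·0.150−b)/D = (82.958788·0.150−9.103474)/9.682753 = 0.344979
λ₂=(a−b·0.150)/D = (1.115686−9.103474·0.150)/9.682753 = -0.025802
w* = 0.344979·g + -0.025802·h:
  w_0 = 0.344979·1.5416 + -0.025802·19.4069 = 0.0311  (Kellogg)
  w_1 = 0.344979·2.6519 + -0.025802·26.5279 = 0.2304  (Starbucks)
  w_2 = 0.344979·4.9100 + -0.025802·37.0239 = 0.7386  (Lockheed)
Σw_i=1.0000  μᵀw=0.1500
σ²=wᵀΣw=λ₁·μ_p+λ₂ = 0.344979·0.150 + -0.025802 = 0.025945 ≈ 0.0259

0.0311


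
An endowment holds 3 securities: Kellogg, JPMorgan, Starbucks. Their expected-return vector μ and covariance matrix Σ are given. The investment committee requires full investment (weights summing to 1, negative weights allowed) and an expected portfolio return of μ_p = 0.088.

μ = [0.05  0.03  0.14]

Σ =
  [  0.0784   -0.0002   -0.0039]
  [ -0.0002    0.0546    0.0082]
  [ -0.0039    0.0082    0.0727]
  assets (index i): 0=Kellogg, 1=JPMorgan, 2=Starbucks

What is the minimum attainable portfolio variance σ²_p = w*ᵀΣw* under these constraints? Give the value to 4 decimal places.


x=Σ⁻¹μ = [0.7347  0.2614  1.9356]
y=Σ⁻¹𝟙 = [13.4248  16.4692  12.6177]
a=μᵀx=0.315569  b=𝟙ᵀx=2.931798  c=𝟙ᵀy=42.511737  D=ac−b²=4.819961
λ₁=(c·0.088−b)/D = (42.511737·0.088−2.931798)/4.819961 = 0.167892
λ₂=(a−b·0.088)/D = (0.315569−2.931798·0.088)/4.819961 = 0.011944
w* = 0.167892·x + 0.011944·y:
  w_0 = 0.167892·0.7347 + 0.011944·13.4248 = 0.2837  (Kellogg)
  w_1 = 0.167892·0.2614 + 0.011944·16.4692 = 0.2406  (JPMorgan)
  w_2 = 0.167892·1.9356 + 0.011944·12.6177 = 0.4757  (Starbucks)
Σw_i=1.0000  μᵀw=0.0880
σ²=wᵀΣw=λ₁·μ_p+λ₂ = 0.167892·0.088 + 0.011944 = 0.026719 ≈ 0.0267

0.0267


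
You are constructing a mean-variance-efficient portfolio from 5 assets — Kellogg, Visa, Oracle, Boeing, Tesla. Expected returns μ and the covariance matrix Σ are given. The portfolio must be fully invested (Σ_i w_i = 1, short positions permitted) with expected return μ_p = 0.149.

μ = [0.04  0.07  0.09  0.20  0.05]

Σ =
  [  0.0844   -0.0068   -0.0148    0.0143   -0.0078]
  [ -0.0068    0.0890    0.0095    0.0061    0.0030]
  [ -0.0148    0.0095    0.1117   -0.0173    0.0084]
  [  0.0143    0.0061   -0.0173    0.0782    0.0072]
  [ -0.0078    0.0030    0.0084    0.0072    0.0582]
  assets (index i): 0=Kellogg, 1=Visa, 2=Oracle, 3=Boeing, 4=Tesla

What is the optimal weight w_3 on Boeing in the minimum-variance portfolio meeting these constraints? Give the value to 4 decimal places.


p=Σ⁻¹μ = [0.2998  0.4848  1.1939  2.6951  0.3686]
q=Σ⁻¹𝟙 = [14.1960  9.9765  10.3851  10.2560  15.8028]
a=μᵀp=0.710830  b=𝟙ᵀp=5.042193  c=𝟙ᵀq=60.616277  D=ac−b²=17.664149
λ₁=(c·0.149−b)/D = (60.616277·0.149−5.042193)/17.664149 = 0.225860
λ₂=(a−b·0.149)/D = (0.710830−5.042193·0.149)/17.664149 = -0.002290
w* = 0.225860·p + -0.002290·q:
  w_0 = 0.225860·0.2998 + -0.002290·14.1960 = 0.0352  (Kellogg)
  w_1 = 0.225860·0.4848 + -0.002290·9.9765 = 0.0867  (Visa)
  w_2 = 0.225860·1.1939 + -0.002290·10.3851 = 0.2459  (Oracle)
  w_3 = 0.225860·2.6951 + -0.002290·10.2560 = 0.5852  (Boeing)
  w_4 = 0.225860·0.3686 + -0.002290·15.8028 = 0.0470  (Tesla)
Σw_i=1.0000  μᵀw=0.1490
σ²=wᵀΣw=λ₁·μ_p+λ₂ = 0.225860·0.149 + -0.002290 = 0.031363 ≈ 0.0314

0.5852


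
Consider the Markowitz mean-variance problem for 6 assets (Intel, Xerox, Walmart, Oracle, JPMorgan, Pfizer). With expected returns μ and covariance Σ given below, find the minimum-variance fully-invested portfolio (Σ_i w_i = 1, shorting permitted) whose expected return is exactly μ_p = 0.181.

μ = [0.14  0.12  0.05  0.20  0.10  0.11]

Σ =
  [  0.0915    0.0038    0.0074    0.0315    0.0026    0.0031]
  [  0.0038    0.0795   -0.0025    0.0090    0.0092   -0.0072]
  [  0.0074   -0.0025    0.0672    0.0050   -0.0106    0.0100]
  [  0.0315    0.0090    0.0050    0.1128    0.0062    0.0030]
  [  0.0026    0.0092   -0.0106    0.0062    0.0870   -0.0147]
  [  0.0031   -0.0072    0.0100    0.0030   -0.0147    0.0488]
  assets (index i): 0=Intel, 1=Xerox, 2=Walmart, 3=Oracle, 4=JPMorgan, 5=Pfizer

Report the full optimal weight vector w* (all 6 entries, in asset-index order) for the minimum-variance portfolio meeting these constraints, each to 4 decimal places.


0.1727  0.2088  -0.3396  0.4901  0.0759  0.3921

p=Σ⁻¹μ = [0.8768  1.4202  0.4301  1.2489  1.3860  2.6605]
q=Σ⁻¹𝟙 = [6.7543  12.5947  13.2154  3.9219  15.2742  23.5728]
a=μᵀp=0.995719  b=𝟙ᵀp=8.022547  c=𝟙ᵀq=75.333305  D=ac−b²=10.649538
λ₁=(c·0.181−b)/D = (75.333305·0.181−8.022547)/10.649538 = 0.527045
λ₂=(a−b·0.181)/D = (0.995719−8.022547·0.181)/10.649538 = -0.042853
w* = 0.527045·p + -0.042853·q:
  w_0 = 0.527045·0.8768 + -0.042853·6.7543 = 0.1727  (Intel)
  w_1 = 0.527045·1.4202 + -0.042853·12.5947 = 0.2088  (Xerox)
  w_2 = 0.527045·0.4301 + -0.042853·13.2154 = -0.3396  (Walmart)
  w_3 = 0.527045·1.2489 + -0.042853·3.9219 = 0.4901  (Oracle)
  w_4 = 0.527045·1.3860 + -0.042853·15.2742 = 0.0759  (JPMorgan)
  w_5 = 0.527045·2.6605 + -0.042853·23.5728 = 0.3921  (Pfizer)
Σw_i=1.0000  μᵀw=0.1810
σ²=wᵀΣw=λ₁·μ_p+λ₂ = 0.527045·0.181 + -0.042853 = 0.052542 ≈ 0.0525


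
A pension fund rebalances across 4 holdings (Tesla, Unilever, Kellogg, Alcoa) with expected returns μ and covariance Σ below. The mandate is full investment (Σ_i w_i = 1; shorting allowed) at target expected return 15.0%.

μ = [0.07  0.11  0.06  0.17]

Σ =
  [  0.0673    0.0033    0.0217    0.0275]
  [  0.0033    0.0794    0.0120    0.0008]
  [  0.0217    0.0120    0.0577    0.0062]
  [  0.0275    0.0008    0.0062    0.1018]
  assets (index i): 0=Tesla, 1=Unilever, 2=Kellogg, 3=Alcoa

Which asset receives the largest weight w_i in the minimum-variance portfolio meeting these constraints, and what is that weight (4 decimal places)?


g=Σ⁻¹μ = [0.1538  1.2806  0.5454  1.5851]
h=Σ⁻¹𝟙 = [7.8149  10.4662  11.4705  6.9312]
a=μᵀg=0.453824  b=𝟙ᵀg=3.564871  c=𝟙ᵀh=36.682884  D=ac−b²=3.939261
λ₁=(c·0.150−b)/D = (36.682884·0.150−3.564871)/3.939261 = 0.491859
λ₂=(a−b·0.150)/D = (0.453824−3.564871·0.150)/3.939261 = -0.020539
w* = 0.491859·g + -0.020539·h:
  w_0 = 0.491859·0.1538 + -0.020539·7.8149 = -0.0849  (Tesla)
  w_1 = 0.491859·1.2806 + -0.020539·10.4662 = 0.4149  (Unilever)
  w_2 = 0.491859·0.5454 + -0.020539·11.4705 = 0.0327  (Kellogg)
  w_3 = 0.491859·1.5851 + -0.020539·6.9312 = 0.6373  (Alcoa)
Σw_i=1.0000  μᵀw=0.1500
σ²=wᵀΣw=λ₁·μ_p+λ₂ = 0.491859·0.150 + -0.020539 = 0.053240 ≈ 0.0532

Alcoa (0.6373)


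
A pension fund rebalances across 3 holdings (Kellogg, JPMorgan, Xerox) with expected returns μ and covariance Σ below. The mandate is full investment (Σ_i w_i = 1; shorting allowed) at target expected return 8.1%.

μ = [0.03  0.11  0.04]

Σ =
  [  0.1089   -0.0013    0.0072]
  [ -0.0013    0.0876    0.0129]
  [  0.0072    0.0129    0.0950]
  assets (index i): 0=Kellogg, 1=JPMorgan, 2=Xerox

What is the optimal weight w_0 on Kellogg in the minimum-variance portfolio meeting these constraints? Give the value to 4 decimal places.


0.2026

p=Σ⁻¹μ = [0.2746  1.2253  0.2338]
q=Σ⁻¹𝟙 = [8.7460  10.2988  8.4650]
a=μᵀp=0.152382  b=𝟙ᵀp=1.733844  c=𝟙ᵀq=27.509766  D=ac−b²=1.185767
λ₁=(c·0.081−b)/D = (27.509766·0.081−1.733844)/1.185767 = 0.416985
λ₂=(a−b·0.081)/D = (0.152382−1.733844·0.081)/1.185767 = 0.010070
w* = 0.416985·p + 0.010070·q:
  w_0 = 0.416985·0.2746 + 0.010070·8.7460 = 0.2026  (Kellogg)
  w_1 = 0.416985·1.2253 + 0.010070·10.2988 = 0.6147  (JPMorgan)
  w_2 = 0.416985·0.2338 + 0.010070·8.4650 = 0.1828  (Xerox)
Σw_i=1.0000  μᵀw=0.0810
σ²=wᵀΣw=λ₁·μ_p+λ₂ = 0.416985·0.081 + 0.010070 = 0.043845 ≈ 0.0438


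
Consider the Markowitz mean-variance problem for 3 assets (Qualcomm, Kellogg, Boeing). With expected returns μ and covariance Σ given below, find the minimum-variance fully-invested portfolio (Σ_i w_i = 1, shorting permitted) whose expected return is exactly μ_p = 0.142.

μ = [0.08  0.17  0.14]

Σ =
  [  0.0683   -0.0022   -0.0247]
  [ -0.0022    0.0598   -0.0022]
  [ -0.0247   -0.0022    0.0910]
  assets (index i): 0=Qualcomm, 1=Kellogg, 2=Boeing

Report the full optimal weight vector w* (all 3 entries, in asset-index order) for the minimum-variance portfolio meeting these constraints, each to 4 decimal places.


u=Σ⁻¹μ = [2.0519  2.9981  2.1679]
v=Σ⁻¹𝟙 = [21.4656  18.1469  17.2541]
a=μᵀu=0.977320  b=𝟙ᵀu=7.217790  c=𝟙ᵀv=56.866562  D=ac−b²=3.480355
λ₁=(c·0.142−b)/D = (56.866562·0.142−7.217790)/3.480355 = 0.246314
λ₂=(a−b·0.142)/D = (0.977320−7.217790·0.142)/3.480355 = -0.013678
w* = 0.246314·u + -0.013678·v:
  w_0 = 0.246314·2.0519 + -0.013678·21.4656 = 0.2118  (Qualcomm)
  w_1 = 0.246314·2.9981 + -0.013678·18.1469 = 0.4902  (Kellogg)
  w_2 = 0.246314·2.1679 + -0.013678·17.2541 = 0.2980  (Boeing)
Σw_i=1.0000  μᵀw=0.1420
σ²=wᵀΣw=λ₁·μ_p+λ₂ = 0.246314·0.142 + -0.013678 = 0.021298 ≈ 0.0213

0.2118  0.4902  0.2980


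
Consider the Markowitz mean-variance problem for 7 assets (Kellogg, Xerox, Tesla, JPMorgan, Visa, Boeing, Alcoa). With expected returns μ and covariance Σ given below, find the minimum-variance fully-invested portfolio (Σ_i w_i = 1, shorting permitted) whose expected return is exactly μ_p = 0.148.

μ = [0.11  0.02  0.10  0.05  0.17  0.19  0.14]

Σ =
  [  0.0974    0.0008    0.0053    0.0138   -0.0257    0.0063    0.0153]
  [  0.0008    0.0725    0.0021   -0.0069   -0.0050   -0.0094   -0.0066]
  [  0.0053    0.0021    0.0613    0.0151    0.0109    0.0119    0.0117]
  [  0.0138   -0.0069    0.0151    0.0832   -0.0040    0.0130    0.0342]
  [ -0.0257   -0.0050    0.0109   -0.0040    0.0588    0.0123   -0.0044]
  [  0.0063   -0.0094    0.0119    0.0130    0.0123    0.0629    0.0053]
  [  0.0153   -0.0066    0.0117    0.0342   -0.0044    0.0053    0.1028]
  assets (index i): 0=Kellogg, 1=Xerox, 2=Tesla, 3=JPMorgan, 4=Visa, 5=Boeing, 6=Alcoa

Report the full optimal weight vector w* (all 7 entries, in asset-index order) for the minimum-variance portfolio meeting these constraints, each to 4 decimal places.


x=Σ⁻¹μ = [1.6659  0.8458  0.2936  -0.3848  3.2332  2.2637  1.2845]
y=Σ⁻¹𝟙 = [12.9683  17.5295  5.7990  7.2057  22.0025  9.7991  6.3023]
a=μᵀx=1.369856  b=𝟙ᵀx=9.201849  c=𝟙ᵀy=81.606217  D=ac−b²=27.114749
λ₁=(c·0.148−b)/D = (81.606217·0.148−9.201849)/27.114749 = 0.106063
λ₂=(a−b·0.148)/D = (1.369856−9.201849·0.148)/27.114749 = 0.000294
w* = 0.106063·x + 0.000294·y:
  w_0 = 0.106063·1.6659 + 0.000294·12.9683 = 0.1805  (Kellogg)
  w_1 = 0.106063·0.8458 + 0.000294·17.5295 = 0.0949  (Xerox)
  w_2 = 0.106063·0.2936 + 0.000294·5.7990 = 0.0328  (Tesla)
  w_3 = 0.106063·-0.3848 + 0.000294·7.2057 = -0.0387  (JPMorgan)
  w_4 = 0.106063·3.2332 + 0.000294·22.0025 = 0.3494  (Visa)
  w_5 = 0.106063·2.2637 + 0.000294·9.7991 = 0.2430  (Boeing)
  w_6 = 0.106063·1.2845 + 0.000294·6.3023 = 0.1381  (Alcoa)
Σw_i=1.0000  μᵀw=0.1480
σ²=wᵀΣw=λ₁·μ_p+λ₂ = 0.106063·0.148 + 0.000294 = 0.015992 ≈ 0.0160

0.1805  0.0949  0.0328  -0.0387  0.3494  0.2430  0.1381


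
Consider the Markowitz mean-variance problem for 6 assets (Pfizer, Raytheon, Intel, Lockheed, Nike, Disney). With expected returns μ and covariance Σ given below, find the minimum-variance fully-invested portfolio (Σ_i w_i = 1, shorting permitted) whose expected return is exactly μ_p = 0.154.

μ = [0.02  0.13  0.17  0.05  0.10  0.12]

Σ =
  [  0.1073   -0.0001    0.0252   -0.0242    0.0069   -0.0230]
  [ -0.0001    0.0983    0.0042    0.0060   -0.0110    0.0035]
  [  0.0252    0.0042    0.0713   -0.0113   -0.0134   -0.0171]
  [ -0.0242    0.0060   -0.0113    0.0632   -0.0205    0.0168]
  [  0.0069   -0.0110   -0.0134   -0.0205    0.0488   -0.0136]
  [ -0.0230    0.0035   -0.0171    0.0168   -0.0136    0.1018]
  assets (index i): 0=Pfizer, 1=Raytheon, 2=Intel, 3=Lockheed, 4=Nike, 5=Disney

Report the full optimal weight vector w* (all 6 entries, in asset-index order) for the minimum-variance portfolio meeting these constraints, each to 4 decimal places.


-0.1805  0.1427  0.4628  0.0157  0.3758  0.1834

p=Σ⁻¹μ = [-0.1272  1.4969  4.2093  2.4791  5.1841  2.0891]
q=Σ⁻¹𝟙 = [11.2261  11.6809  28.3726  35.3567  49.0416  17.4407]
a=μᵀp=1.800686  b=𝟙ᵀp=15.331256  c=𝟙ᵀq=153.118576  D=ac−b²=40.671001
λ₁=(c·0.154−b)/D = (153.118576·0.154−15.331256)/40.671001 = 0.202823
λ₂=(a−b·0.154)/D = (1.800686−15.331256·0.154)/40.671001 = -0.013777
w* = 0.202823·p + -0.013777·q:
  w_0 = 0.202823·-0.1272 + -0.013777·11.2261 = -0.1805  (Pfizer)
  w_1 = 0.202823·1.4969 + -0.013777·11.6809 = 0.1427  (Raytheon)
  w_2 = 0.202823·4.2093 + -0.013777·28.3726 = 0.4628  (Intel)
  w_3 = 0.202823·2.4791 + -0.013777·35.3567 = 0.0157  (Lockheed)
  w_4 = 0.202823·5.1841 + -0.013777·49.0416 = 0.3758  (Nike)
  w_5 = 0.202823·2.0891 + -0.013777·17.4407 = 0.1834  (Disney)
Σw_i=1.0000  μᵀw=0.1540
σ²=wᵀΣw=λ₁·μ_p+λ₂ = 0.202823·0.154 + -0.013777 = 0.017458 ≈ 0.0175


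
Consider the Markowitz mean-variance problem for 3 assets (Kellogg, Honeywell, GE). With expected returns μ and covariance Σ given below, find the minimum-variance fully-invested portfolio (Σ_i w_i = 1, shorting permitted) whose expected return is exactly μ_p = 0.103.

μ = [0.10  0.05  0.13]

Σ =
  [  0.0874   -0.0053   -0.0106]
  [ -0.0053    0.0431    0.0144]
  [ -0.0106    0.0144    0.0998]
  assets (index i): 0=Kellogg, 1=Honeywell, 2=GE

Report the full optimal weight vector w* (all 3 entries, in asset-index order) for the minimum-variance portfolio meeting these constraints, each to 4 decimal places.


x=Σ⁻¹μ = [1.3579  0.8864  1.3189]
y=Σ⁻¹𝟙 = [13.7891  22.1271  8.2919]
a=μᵀx=0.351569  b=𝟙ᵀx=3.563217  c=𝟙ᵀy=44.208147  D=ac−b²=2.845710
λ₁=(c·0.103−b)/D = (44.208147·0.103−3.563217)/2.845710 = 0.347970
λ₂=(a−b·0.103)/D = (0.351569−3.563217·0.103)/2.845710 = -0.005426
w* = 0.347970·x + -0.005426·y:
  w_0 = 0.347970·1.3579 + -0.005426·13.7891 = 0.3977  (Kellogg)
  w_1 = 0.347970·0.8864 + -0.005426·22.1271 = 0.1884  (Honeywell)
  w_2 = 0.347970·1.3189 + -0.005426·8.2919 = 0.4140  (GE)
Σw_i=1.0000  μᵀw=0.1030
σ²=wᵀΣw=λ₁·μ_p+λ₂ = 0.347970·0.103 + -0.005426 = 0.030414 ≈ 0.0304

0.3977  0.1884  0.4140


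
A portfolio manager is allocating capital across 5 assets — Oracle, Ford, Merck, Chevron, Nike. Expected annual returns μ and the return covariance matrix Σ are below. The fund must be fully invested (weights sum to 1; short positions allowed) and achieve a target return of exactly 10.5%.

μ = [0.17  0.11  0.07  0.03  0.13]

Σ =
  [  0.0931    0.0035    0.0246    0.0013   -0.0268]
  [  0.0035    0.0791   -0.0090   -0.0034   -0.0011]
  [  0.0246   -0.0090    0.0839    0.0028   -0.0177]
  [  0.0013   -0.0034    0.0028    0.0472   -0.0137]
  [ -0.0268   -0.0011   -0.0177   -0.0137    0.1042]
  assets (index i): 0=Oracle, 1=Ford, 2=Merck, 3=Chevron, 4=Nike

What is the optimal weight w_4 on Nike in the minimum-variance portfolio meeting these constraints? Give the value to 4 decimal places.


0.2490

g=Σ⁻¹μ = [2.1602  1.4648  0.7620  1.2495  2.1124]
h=Σ⁻¹𝟙 = [11.6554  15.0169  13.1236  26.5298  18.4705]
a=μᵀg=0.893807  b=𝟙ᵀg=7.749004  c=𝟙ᵀh=84.796317  D=ac−b²=15.744451
λ₁=(c·0.105−b)/D = (84.796317·0.105−7.749004)/15.744451 = 0.073334
λ₂=(a−b·0.105)/D = (0.893807−7.749004·0.105)/15.744451 = 0.005091
w* = 0.073334·g + 0.005091·h:
  w_0 = 0.073334·2.1602 + 0.005091·11.6554 = 0.2178  (Oracle)
  w_1 = 0.073334·1.4648 + 0.005091·15.0169 = 0.1839  (Ford)
  w_2 = 0.073334·0.7620 + 0.005091·13.1236 = 0.1227  (Merck)
  w_3 = 0.073334·1.2495 + 0.005091·26.5298 = 0.2267  (Chevron)
  w_4 = 0.073334·2.1124 + 0.005091·18.4705 = 0.2490  (Nike)
Σw_i=1.0000  μᵀw=0.1050
σ²=wᵀΣw=λ₁·μ_p+λ₂ = 0.073334·0.105 + 0.005091 = 0.012792 ≈ 0.0128


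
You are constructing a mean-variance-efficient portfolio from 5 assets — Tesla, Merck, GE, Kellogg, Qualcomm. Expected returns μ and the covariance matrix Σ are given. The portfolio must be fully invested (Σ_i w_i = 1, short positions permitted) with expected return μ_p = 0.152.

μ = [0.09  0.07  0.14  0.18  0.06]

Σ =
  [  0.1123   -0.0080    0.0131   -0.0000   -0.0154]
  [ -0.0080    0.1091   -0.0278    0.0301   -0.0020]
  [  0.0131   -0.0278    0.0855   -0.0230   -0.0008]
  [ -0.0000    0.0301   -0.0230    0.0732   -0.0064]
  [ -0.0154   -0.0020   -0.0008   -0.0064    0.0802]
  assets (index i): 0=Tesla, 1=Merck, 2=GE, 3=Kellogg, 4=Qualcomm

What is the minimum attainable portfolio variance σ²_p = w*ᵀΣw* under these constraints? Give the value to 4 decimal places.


0.0225

p=Σ⁻¹μ = [0.6996  0.4926  2.5516  3.1607  1.1724]
q=Σ⁻¹𝟙 = [9.7245  10.2261  18.1368  16.5620  16.0937]
a=μᵀp=1.093948  b=𝟙ᵀp=8.076972  c=𝟙ᵀq=70.743148  D=ac−b²=12.151822
λ₁=(c·0.152−b)/D = (70.743148·0.152−8.076972)/12.151822 = 0.220213
λ₂=(a−b·0.152)/D = (1.093948−8.076972·0.152)/12.151822 = -0.011007
w* = 0.220213·p + -0.011007·q:
  w_0 = 0.220213·0.6996 + -0.011007·9.7245 = 0.0470  (Tesla)
  w_1 = 0.220213·0.4926 + -0.011007·10.2261 = -0.0041  (Merck)
  w_2 = 0.220213·2.5516 + -0.011007·18.1368 = 0.3623  (GE)
  w_3 = 0.220213·3.1607 + -0.011007·16.5620 = 0.5137  (Kellogg)
  w_4 = 0.220213·1.1724 + -0.011007·16.0937 = 0.0810  (Qualcomm)
Σw_i=1.0000  μᵀw=0.1520
σ²=wᵀΣw=λ₁·μ_p+λ₂ = 0.220213·0.152 + -0.011007 = 0.022466 ≈ 0.0225


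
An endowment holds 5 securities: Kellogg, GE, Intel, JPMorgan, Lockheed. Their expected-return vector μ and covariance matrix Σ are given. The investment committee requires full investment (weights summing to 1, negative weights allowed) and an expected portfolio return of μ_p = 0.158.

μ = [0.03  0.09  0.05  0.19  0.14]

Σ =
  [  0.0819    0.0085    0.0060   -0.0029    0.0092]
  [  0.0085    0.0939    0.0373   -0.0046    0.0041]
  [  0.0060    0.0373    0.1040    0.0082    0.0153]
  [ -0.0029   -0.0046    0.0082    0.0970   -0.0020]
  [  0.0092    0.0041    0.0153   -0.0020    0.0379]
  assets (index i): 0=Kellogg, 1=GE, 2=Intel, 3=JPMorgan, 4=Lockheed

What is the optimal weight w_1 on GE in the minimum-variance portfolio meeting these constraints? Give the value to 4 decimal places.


0.1790

u=Σ⁻¹μ = [-0.0753  1.1710  -0.6897  2.1524  3.9776]
v=Σ⁻¹𝟙 = [8.9796  8.7173  1.6664  11.3284  23.1875]
a=μᵀu=1.034455  b=𝟙ᵀu=6.535913  c=𝟙ᵀv=53.879248  D=ac−b²=13.017474
λ₁=(c·0.158−b)/D = (53.879248·0.158−6.535913)/13.017474 = 0.151873
λ₂=(a−b·0.158)/D = (1.034455−6.535913·0.158)/13.017474 = 0.000137
w* = 0.151873·u + 0.000137·v:
  w_0 = 0.151873·-0.0753 + 0.000137·8.9796 = -0.0102  (Kellogg)
  w_1 = 0.151873·1.1710 + 0.000137·8.7173 = 0.1790  (GE)
  w_2 = 0.151873·-0.6897 + 0.000137·1.6664 = -0.1045  (Intel)
  w_3 = 0.151873·2.1524 + 0.000137·11.3284 = 0.3284  (JPMorgan)
  w_4 = 0.151873·3.9776 + 0.000137·23.1875 = 0.6073  (Lockheed)
Σw_i=1.0000  μᵀw=0.1580
σ²=wᵀΣw=λ₁·μ_p+λ₂ = 0.151873·0.158 + 0.000137 = 0.024133 ≈ 0.0241


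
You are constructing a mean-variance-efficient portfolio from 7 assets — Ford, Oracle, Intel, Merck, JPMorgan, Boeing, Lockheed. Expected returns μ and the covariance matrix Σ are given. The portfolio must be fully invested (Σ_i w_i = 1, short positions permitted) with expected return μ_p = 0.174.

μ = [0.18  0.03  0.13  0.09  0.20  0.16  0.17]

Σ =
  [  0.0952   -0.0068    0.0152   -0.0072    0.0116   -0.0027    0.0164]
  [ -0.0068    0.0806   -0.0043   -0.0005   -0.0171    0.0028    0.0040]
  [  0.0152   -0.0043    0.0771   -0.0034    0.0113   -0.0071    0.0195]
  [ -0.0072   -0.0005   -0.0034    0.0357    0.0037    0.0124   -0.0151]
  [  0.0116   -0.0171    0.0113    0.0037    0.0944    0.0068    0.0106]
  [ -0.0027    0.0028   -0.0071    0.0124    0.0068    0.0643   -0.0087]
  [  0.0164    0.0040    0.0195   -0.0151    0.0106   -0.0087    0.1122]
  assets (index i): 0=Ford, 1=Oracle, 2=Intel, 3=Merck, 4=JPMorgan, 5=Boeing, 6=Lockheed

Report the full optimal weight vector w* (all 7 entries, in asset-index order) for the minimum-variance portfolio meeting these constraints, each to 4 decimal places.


0.1966  -0.0721  0.0831  0.0999  0.2115  0.3085  0.1724

x=Σ⁻¹μ = [1.5935  0.7556  1.1473  2.6618  1.4998  2.1721  1.4409]
y=Σ⁻¹𝟙 = [9.9278  14.8000  10.7160  30.5350  7.7327  11.0608  9.3081]
a=μᵀx=1.590638  b=𝟙ᵀx=11.270875  c=𝟙ᵀy=94.080404  D=ac−b²=22.615296
λ₁=(c·0.174−b)/D = (94.080404·0.174−11.270875)/22.615296 = 0.225472
λ₂=(a−b·0.174)/D = (1.590638−11.270875·0.174)/22.615296 = -0.016382
w* = 0.225472·x + -0.016382·y:
  w_0 = 0.225472·1.5935 + -0.016382·9.9278 = 0.1966  (Ford)
  w_1 = 0.225472·0.7556 + -0.016382·14.8000 = -0.0721  (Oracle)
  w_2 = 0.225472·1.1473 + -0.016382·10.7160 = 0.0831  (Intel)
  w_3 = 0.225472·2.6618 + -0.016382·30.5350 = 0.0999  (Merck)
  w_4 = 0.225472·1.4998 + -0.016382·7.7327 = 0.2115  (JPMorgan)
  w_5 = 0.225472·2.1721 + -0.016382·11.0608 = 0.3085  (Boeing)
  w_6 = 0.225472·1.4409 + -0.016382·9.3081 = 0.1724  (Lockheed)
Σw_i=1.0000  μᵀw=0.1740
σ²=wᵀΣw=λ₁·μ_p+λ₂ = 0.225472·0.174 + -0.016382 = 0.022850 ≈ 0.0228
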